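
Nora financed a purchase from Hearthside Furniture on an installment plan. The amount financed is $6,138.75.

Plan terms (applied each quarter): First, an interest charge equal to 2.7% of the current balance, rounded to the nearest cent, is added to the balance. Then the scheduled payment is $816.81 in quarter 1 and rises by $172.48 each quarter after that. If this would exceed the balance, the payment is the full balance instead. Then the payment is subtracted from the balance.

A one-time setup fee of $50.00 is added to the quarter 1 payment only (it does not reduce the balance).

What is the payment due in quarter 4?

Quarter 1: opening $6,138.75; interest $165.75 → $6,304.50; payment $816.81 (+ $50.00 fee); balance $5,487.69
Quarter 2: opening $5,487.69; interest $148.17 → $5,635.86; payment $989.29; balance $4,646.57
Quarter 3: opening $4,646.57; interest $125.46 → $4,772.03; payment $1,161.77; balance $3,610.26
Quarter 4: opening $3,610.26; interest $97.48 → $3,707.74; payment $1,334.25; balance $2,373.49

$1,334.25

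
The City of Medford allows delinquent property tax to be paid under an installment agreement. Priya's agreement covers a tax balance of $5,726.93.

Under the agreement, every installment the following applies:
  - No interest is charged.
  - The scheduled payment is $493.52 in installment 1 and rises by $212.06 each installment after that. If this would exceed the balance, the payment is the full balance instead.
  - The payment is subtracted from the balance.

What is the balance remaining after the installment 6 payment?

# | Opening | Payment | End bal
1 | $5,726.93 | $493.52 | $5,233.41
2 | $5,233.41 | $705.58 | $4,527.83
3 | $4,527.83 | $917.64 | $3,610.19
4 | $3,610.19 | $1,129.70 | $2,480.49
5 | $2,480.49 | $1,341.76 | $1,138.73
6 | $1,138.73 | $1,138.73 | $0.00

$0.00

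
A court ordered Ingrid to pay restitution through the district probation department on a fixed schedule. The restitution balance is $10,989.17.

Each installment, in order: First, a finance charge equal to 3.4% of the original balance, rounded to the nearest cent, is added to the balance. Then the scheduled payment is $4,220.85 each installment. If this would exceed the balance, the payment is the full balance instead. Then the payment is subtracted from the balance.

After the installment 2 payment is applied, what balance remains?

# | Opening | Interest | Payment | End bal
1 | $10,989.17 | $373.63 | $4,220.85 | $7,141.95
2 | $7,141.95 | $373.63 | $4,220.85 | $3,294.73

$3,294.73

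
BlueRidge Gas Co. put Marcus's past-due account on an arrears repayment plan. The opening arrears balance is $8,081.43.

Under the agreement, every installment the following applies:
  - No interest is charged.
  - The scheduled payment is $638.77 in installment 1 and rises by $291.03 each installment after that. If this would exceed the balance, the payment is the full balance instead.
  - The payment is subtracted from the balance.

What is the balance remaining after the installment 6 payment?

Installment 1: $8,081.43 − $638.77 → $7,442.66
Installment 2: $7,442.66 − $929.80 → $6,512.86
Installment 3: $6,512.86 − $1,220.83 → $5,292.03
Installment 4: $5,292.03 − $1,511.86 → $3,780.17
Installment 5: $3,780.17 − $1,802.89 → $1,977.28
Installment 6: $1,977.28 − $1,977.28 → $0.00

$0.00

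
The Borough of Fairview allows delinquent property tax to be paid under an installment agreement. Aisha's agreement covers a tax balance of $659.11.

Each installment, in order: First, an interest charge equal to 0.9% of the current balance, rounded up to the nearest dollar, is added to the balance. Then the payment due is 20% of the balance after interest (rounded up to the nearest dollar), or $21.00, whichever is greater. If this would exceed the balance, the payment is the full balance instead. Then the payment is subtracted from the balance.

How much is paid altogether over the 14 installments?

Installment 1: $659.11 +$6.00 interest = $665.11; pay $134.00 → $531.11
Installment 2: $531.11 +$5.00 interest = $536.11; pay $108.00 → $428.11
Installment 3: $428.11 +$4.00 interest = $432.11; pay $87.00 → $345.11
Installment 4: $345.11 +$4.00 interest = $349.11; pay $70.00 → $279.11
Installment 5: $279.11 +$3.00 interest = $282.11; pay $57.00 → $225.11
Installment 6: $225.11 +$3.00 interest = $228.11; pay $46.00 → $182.11
Installment 7: $182.11 +$2.00 interest = $184.11; pay $37.00 → $147.11
Installment 8: $147.11 +$2.00 interest = $149.11; pay $30.00 → $119.11
Installment 9: $119.11 +$2.00 interest = $121.11; pay $25.00 → $96.11
Installment 10: $96.11 +$1.00 interest = $97.11; pay $21.00 → $76.11
Installment 11: $76.11 +$1.00 interest = $77.11; pay $21.00 → $56.11
Installment 12: $56.11 +$1.00 interest = $57.11; pay $21.00 → $36.11
Installment 13: $36.11 +$1.00 interest = $37.11; pay $21.00 → $16.11
Installment 14: $16.11 +$1.00 interest = $17.11; pay $17.11 → $0.00
Total paid: $695.11

$695.11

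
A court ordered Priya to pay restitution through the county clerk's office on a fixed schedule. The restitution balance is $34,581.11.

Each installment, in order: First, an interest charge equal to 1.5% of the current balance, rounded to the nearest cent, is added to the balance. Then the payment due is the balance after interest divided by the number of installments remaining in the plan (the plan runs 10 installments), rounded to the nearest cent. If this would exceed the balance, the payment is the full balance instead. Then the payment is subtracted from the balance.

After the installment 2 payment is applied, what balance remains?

# | Opening | Interest | Payment | End bal
1 | $34,581.11 | $518.72 | $3,509.98 | $31,589.85
2 | $31,589.85 | $473.85 | $3,562.63 | $28,501.07

$28,501.07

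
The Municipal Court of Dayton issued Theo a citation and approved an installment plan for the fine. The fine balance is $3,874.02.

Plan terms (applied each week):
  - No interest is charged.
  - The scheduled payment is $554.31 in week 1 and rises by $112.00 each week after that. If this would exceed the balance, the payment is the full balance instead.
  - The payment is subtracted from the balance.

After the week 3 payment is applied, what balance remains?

Week 1: $3,874.02 − $554.31 → $3,319.71
Week 2: $3,319.71 − $666.31 → $2,653.40
Week 3: $2,653.40 − $778.31 → $1,875.09

$1,875.09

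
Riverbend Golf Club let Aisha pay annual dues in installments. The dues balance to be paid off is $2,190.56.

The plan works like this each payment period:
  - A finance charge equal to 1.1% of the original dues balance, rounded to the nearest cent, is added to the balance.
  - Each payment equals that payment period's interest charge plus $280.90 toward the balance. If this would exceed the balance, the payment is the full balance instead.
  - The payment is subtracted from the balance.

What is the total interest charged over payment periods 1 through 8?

$192.80

Payment period 1: opening $2,190.56; interest $24.10 → $2,214.66; payment $305.00; balance $1,909.66
Payment period 2: opening $1,909.66; interest $24.10 → $1,933.76; payment $305.00; balance $1,628.76
Payment period 3: opening $1,628.76; interest $24.10 → $1,652.86; payment $305.00; balance $1,347.86
Payment period 4: opening $1,347.86; interest $24.10 → $1,371.96; payment $305.00; balance $1,066.96
Payment period 5: opening $1,066.96; interest $24.10 → $1,091.06; payment $305.00; balance $786.06
Payment period 6: opening $786.06; interest $24.10 → $810.16; payment $305.00; balance $505.16
Payment period 7: opening $505.16; interest $24.10 → $529.26; payment $305.00; balance $224.26
Payment period 8: opening $224.26; interest $24.10 → $248.36; payment $248.36; balance $0.00
Total interest: $24.10 + $24.10 + $24.10 + $24.10 + $24.10 + $24.10 + $24.10 + $24.10 = $192.80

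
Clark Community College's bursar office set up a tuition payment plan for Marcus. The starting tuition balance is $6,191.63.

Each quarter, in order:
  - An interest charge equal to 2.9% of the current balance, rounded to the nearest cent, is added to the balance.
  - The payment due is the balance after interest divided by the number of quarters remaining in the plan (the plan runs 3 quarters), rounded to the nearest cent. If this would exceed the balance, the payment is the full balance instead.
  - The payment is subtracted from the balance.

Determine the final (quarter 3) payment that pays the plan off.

$2,248.69

Quarter 1: opening $6,191.63; interest $179.56 → $6,371.19; payment $2,123.73; balance $4,247.46
Quarter 2: opening $4,247.46; interest $123.18 → $4,370.64; payment $2,185.32; balance $2,185.32
Quarter 3: opening $2,185.32; interest $63.37 → $2,248.69; payment $2,248.69; balance $0.00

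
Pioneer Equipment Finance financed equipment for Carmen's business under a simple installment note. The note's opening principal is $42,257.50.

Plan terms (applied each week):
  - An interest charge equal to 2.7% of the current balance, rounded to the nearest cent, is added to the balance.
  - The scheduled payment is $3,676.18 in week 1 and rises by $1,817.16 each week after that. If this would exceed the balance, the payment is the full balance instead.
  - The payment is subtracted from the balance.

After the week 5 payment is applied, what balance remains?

# | Opening | Interest | Payment | End bal
1 | $42,257.50 | $1,140.95 | $3,676.18 | $39,722.27
2 | $39,722.27 | $1,072.50 | $5,493.34 | $35,301.43
3 | $35,301.43 | $953.14 | $7,310.50 | $28,944.07
4 | $28,944.07 | $781.49 | $9,127.66 | $20,597.90
5 | $20,597.90 | $556.14 | $10,944.82 | $10,209.22

$10,209.22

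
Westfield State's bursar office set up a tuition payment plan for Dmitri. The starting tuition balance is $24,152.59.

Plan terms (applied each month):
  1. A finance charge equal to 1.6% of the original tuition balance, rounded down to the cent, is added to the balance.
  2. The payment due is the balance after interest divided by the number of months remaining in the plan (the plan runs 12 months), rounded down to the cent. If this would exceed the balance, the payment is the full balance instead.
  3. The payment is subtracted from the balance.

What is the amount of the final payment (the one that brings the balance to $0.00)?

$3,211.93

Month 1: $24,152.59 +$386.44 interest = $24,539.03; pay $2,044.91 → $22,494.12
Month 2: $22,494.12 +$386.44 interest = $22,880.56; pay $2,080.05 → $20,800.51
Month 3: $20,800.51 +$386.44 interest = $21,186.95; pay $2,118.69 → $19,068.26
Month 4: $19,068.26 +$386.44 interest = $19,454.70; pay $2,161.63 → $17,293.07
Month 5: $17,293.07 +$386.44 interest = $17,679.51; pay $2,209.93 → $15,469.58
Month 6: $15,469.58 +$386.44 interest = $15,856.02; pay $2,265.14 → $13,590.88
Month 7: $13,590.88 +$386.44 interest = $13,977.32; pay $2,329.55 → $11,647.77
Month 8: $11,647.77 +$386.44 interest = $12,034.21; pay $2,406.84 → $9,627.37
Month 9: $9,627.37 +$386.44 interest = $10,013.81; pay $2,503.45 → $7,510.36
Month 10: $7,510.36 +$386.44 interest = $7,896.80; pay $2,632.26 → $5,264.54
Month 11: $5,264.54 +$386.44 interest = $5,650.98; pay $2,825.49 → $2,825.49
Month 12: $2,825.49 +$386.44 interest = $3,211.93; pay $3,211.93 → $0.00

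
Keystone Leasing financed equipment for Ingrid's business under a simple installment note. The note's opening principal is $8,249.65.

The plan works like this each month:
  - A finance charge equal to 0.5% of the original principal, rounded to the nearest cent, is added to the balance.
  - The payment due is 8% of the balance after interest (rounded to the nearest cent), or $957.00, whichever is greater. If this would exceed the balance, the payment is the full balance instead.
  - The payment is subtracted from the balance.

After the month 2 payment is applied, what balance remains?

Month 1: $8,249.65 +$41.25 interest = $8,290.90; pay $957.00 → $7,333.90
Month 2: $7,333.90 +$41.25 interest = $7,375.15; pay $957.00 → $6,418.15

$6,418.15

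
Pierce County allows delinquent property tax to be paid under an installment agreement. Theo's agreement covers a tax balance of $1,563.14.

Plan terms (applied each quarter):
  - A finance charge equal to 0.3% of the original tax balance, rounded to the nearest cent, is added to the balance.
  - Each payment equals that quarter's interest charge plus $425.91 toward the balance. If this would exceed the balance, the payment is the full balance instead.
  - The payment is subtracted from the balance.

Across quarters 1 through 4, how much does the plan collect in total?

Quarter 1: opening $1,563.14; interest $4.69 → $1,567.83; payment $430.60; balance $1,137.23
Quarter 2: opening $1,137.23; interest $4.69 → $1,141.92; payment $430.60; balance $711.32
Quarter 3: opening $711.32; interest $4.69 → $716.01; payment $430.60; balance $285.41
Quarter 4: opening $285.41; interest $4.69 → $290.10; payment $290.10; balance $0.00
Total paid: $1,581.90

$1,581.90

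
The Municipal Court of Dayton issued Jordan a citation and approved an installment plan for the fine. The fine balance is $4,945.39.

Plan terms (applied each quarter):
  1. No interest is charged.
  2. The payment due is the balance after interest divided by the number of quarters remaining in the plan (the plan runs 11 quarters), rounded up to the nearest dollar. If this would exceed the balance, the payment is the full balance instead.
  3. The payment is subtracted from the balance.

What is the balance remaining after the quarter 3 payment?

$3,595.39

Quarter 1: opening $4,945.39; payment $450.00; balance $4,495.39
Quarter 2: opening $4,495.39; payment $450.00; balance $4,045.39
Quarter 3: opening $4,045.39; payment $450.00; balance $3,595.39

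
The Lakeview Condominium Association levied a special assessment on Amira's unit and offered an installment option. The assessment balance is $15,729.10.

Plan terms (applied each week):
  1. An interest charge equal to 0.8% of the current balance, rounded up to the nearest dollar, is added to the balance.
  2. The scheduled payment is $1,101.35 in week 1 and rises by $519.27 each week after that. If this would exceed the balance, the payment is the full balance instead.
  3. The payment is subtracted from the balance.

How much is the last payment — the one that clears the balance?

$1,904.95

Week 1: $15,729.10 +$126.00 interest = $15,855.10; pay $1,101.35 → $14,753.75
Week 2: $14,753.75 +$119.00 interest = $14,872.75; pay $1,620.62 → $13,252.13
Week 3: $13,252.13 +$107.00 interest = $13,359.13; pay $2,139.89 → $11,219.24
Week 4: $11,219.24 +$90.00 interest = $11,309.24; pay $2,659.16 → $8,650.08
Week 5: $8,650.08 +$70.00 interest = $8,720.08; pay $3,178.43 → $5,541.65
Week 6: $5,541.65 +$45.00 interest = $5,586.65; pay $3,697.70 → $1,888.95
Week 7: $1,888.95 +$16.00 interest = $1,904.95; pay $1,904.95 → $0.00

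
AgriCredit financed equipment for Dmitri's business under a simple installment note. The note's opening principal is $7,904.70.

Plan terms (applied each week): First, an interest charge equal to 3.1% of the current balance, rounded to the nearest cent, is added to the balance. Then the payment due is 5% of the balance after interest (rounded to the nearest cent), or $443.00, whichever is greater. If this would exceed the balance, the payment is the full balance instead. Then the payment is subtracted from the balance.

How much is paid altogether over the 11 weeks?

$4,873.00

# | Opening | Interest | Payment | End bal
1 | $7,904.70 | $245.05 | $443.00 | $7,706.75
2 | $7,706.75 | $238.91 | $443.00 | $7,502.66
3 | $7,502.66 | $232.58 | $443.00 | $7,292.24
4 | $7,292.24 | $226.06 | $443.00 | $7,075.30
5 | $7,075.30 | $219.33 | $443.00 | $6,851.63
6 | $6,851.63 | $212.40 | $443.00 | $6,621.03
7 | $6,621.03 | $205.25 | $443.00 | $6,383.28
8 | $6,383.28 | $197.88 | $443.00 | $6,138.16
9 | $6,138.16 | $190.28 | $443.00 | $5,885.44
10 | $5,885.44 | $182.45 | $443.00 | $5,624.89
11 | $5,624.89 | $174.37 | $443.00 | $5,356.26
Total paid: $4,873.00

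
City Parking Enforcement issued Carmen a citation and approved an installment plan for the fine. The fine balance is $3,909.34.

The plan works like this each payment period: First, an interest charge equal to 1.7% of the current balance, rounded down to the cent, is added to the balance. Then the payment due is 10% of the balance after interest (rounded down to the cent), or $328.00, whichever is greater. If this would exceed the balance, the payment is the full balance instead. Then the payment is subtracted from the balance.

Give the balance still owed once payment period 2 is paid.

# | Opening | Interest | Payment | End bal
1 | $3,909.34 | $66.45 | $397.57 | $3,578.22
2 | $3,578.22 | $60.82 | $363.90 | $3,275.14

$3,275.14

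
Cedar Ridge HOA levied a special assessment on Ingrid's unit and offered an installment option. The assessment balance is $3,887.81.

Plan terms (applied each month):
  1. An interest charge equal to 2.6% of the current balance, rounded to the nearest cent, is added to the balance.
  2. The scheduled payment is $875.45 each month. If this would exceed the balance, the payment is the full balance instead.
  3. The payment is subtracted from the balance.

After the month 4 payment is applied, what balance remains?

Month 1: opening $3,887.81; interest $101.08 → $3,988.89; payment $875.45; balance $3,113.44
Month 2: opening $3,113.44; interest $80.95 → $3,194.39; payment $875.45; balance $2,318.94
Month 3: opening $2,318.94; interest $60.29 → $2,379.23; payment $875.45; balance $1,503.78
Month 4: opening $1,503.78; interest $39.10 → $1,542.88; payment $875.45; balance $667.43

$667.43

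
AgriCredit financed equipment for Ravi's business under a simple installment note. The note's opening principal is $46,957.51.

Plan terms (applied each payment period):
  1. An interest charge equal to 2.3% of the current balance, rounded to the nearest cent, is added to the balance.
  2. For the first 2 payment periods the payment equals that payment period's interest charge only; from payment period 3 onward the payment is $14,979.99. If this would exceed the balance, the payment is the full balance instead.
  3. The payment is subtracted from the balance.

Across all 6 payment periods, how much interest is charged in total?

# | Opening | Interest | Payment | End bal
1 | $46,957.51 | $1,080.02 | $1,080.02 | $46,957.51
2 | $46,957.51 | $1,080.02 | $1,080.02 | $46,957.51
3 | $46,957.51 | $1,080.02 | $14,979.99 | $33,057.54
4 | $33,057.54 | $760.32 | $14,979.99 | $18,837.87
5 | $18,837.87 | $433.27 | $14,979.99 | $4,291.15
6 | $4,291.15 | $98.70 | $4,389.85 | $0.00
Total interest: $1,080.02 + $1,080.02 + $1,080.02 + $760.32 + $433.27 + $98.70 = $4,532.35

$4,532.35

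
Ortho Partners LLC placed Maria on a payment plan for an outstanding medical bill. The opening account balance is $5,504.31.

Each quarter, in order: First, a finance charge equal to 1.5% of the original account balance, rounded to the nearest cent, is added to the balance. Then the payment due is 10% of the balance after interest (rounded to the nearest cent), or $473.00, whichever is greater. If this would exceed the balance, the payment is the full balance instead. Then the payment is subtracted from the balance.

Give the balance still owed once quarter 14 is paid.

Quarter 1: $5,504.31 +$82.56 interest = $5,586.87; pay $558.69 → $5,028.18
Quarter 2: $5,028.18 +$82.56 interest = $5,110.74; pay $511.07 → $4,599.67
Quarter 3: $4,599.67 +$82.56 interest = $4,682.23; pay $473.00 → $4,209.23
Quarter 4: $4,209.23 +$82.56 interest = $4,291.79; pay $473.00 → $3,818.79
Quarter 5: $3,818.79 +$82.56 interest = $3,901.35; pay $473.00 → $3,428.35
Quarter 6: $3,428.35 +$82.56 interest = $3,510.91; pay $473.00 → $3,037.91
Quarter 7: $3,037.91 +$82.56 interest = $3,120.47; pay $473.00 → $2,647.47
Quarter 8: $2,647.47 +$82.56 interest = $2,730.03; pay $473.00 → $2,257.03
Quarter 9: $2,257.03 +$82.56 interest = $2,339.59; pay $473.00 → $1,866.59
Quarter 10: $1,866.59 +$82.56 interest = $1,949.15; pay $473.00 → $1,476.15
Quarter 11: $1,476.15 +$82.56 interest = $1,558.71; pay $473.00 → $1,085.71
Quarter 12: $1,085.71 +$82.56 interest = $1,168.27; pay $473.00 → $695.27
Quarter 13: $695.27 +$82.56 interest = $777.83; pay $473.00 → $304.83
Quarter 14: $304.83 +$82.56 interest = $387.39; pay $387.39 → $0.00

$0.00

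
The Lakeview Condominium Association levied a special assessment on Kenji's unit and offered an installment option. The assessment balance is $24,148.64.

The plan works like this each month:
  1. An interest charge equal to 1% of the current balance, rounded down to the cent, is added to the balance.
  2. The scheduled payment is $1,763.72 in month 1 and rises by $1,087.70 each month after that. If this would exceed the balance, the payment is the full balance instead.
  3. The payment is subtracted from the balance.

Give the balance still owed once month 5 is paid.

# | Opening | Interest | Payment | End bal
1 | $24,148.64 | $241.48 | $1,763.72 | $22,626.40
2 | $22,626.40 | $226.26 | $2,851.42 | $20,001.24
3 | $20,001.24 | $200.01 | $3,939.12 | $16,262.13
4 | $16,262.13 | $162.62 | $5,026.82 | $11,397.93
5 | $11,397.93 | $113.97 | $6,114.52 | $5,397.38

$5,397.38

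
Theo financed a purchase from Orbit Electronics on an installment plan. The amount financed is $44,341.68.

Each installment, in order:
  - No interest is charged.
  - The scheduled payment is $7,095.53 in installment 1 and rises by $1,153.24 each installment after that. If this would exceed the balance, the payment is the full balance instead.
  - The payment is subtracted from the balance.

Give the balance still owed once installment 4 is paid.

# | Opening | Payment | End bal
1 | $44,341.68 | $7,095.53 | $37,246.15
2 | $37,246.15 | $8,248.77 | $28,997.38
3 | $28,997.38 | $9,402.01 | $19,595.37
4 | $19,595.37 | $10,555.25 | $9,040.12

$9,040.12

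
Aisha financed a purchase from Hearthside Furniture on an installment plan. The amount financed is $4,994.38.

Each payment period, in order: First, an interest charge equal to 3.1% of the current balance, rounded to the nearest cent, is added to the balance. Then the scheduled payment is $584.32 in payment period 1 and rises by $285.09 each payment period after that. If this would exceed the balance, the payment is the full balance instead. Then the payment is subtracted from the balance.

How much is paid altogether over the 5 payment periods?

$5,541.42

Payment period 1: opening $4,994.38; interest $154.83 → $5,149.21; payment $584.32; balance $4,564.89
Payment period 2: opening $4,564.89; interest $141.51 → $4,706.40; payment $869.41; balance $3,836.99
Payment period 3: opening $3,836.99; interest $118.95 → $3,955.94; payment $1,154.50; balance $2,801.44
Payment period 4: opening $2,801.44; interest $86.84 → $2,888.28; payment $1,439.59; balance $1,448.69
Payment period 5: opening $1,448.69; interest $44.91 → $1,493.60; payment $1,493.60; balance $0.00
Total paid: $5,541.42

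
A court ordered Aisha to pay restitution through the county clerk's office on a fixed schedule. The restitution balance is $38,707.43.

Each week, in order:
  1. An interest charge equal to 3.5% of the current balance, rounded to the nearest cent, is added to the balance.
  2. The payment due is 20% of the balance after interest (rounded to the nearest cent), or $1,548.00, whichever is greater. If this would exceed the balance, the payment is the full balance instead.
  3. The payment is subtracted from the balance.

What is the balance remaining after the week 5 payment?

$15,064.19

# | Opening | Interest | Payment | End bal
1 | $38,707.43 | $1,354.76 | $8,012.44 | $32,049.75
2 | $32,049.75 | $1,121.74 | $6,634.30 | $26,537.19
3 | $26,537.19 | $928.80 | $5,493.20 | $21,972.79
4 | $21,972.79 | $769.05 | $4,548.37 | $18,193.47
5 | $18,193.47 | $636.77 | $3,766.05 | $15,064.19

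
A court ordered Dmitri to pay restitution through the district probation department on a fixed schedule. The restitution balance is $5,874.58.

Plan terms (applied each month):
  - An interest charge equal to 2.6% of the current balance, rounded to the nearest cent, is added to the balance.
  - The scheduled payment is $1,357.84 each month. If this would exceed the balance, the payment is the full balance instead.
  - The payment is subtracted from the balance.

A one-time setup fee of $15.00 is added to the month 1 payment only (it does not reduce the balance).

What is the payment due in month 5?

Month 1: $5,874.58 +$152.74 interest = $6,027.32; pay $1,357.84 (+ $15.00 fee) → $4,669.48
Month 2: $4,669.48 +$121.41 interest = $4,790.89; pay $1,357.84 → $3,433.05
Month 3: $3,433.05 +$89.26 interest = $3,522.31; pay $1,357.84 → $2,164.47
Month 4: $2,164.47 +$56.28 interest = $2,220.75; pay $1,357.84 → $862.91
Month 5: $862.91 +$22.44 interest = $885.35; pay $885.35 → $0.00

$885.35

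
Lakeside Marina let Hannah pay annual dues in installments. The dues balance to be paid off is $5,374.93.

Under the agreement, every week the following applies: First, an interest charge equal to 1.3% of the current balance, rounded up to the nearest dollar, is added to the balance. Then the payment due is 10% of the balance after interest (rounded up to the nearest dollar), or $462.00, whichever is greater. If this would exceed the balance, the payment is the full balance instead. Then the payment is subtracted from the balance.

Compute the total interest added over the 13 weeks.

$479.00

Week 1: $5,374.93 +$70.00 interest = $5,444.93; pay $545.00 → $4,899.93
Week 2: $4,899.93 +$64.00 interest = $4,963.93; pay $497.00 → $4,466.93
Week 3: $4,466.93 +$59.00 interest = $4,525.93; pay $462.00 → $4,063.93
Week 4: $4,063.93 +$53.00 interest = $4,116.93; pay $462.00 → $3,654.93
Week 5: $3,654.93 +$48.00 interest = $3,702.93; pay $462.00 → $3,240.93
Week 6: $3,240.93 +$43.00 interest = $3,283.93; pay $462.00 → $2,821.93
Week 7: $2,821.93 +$37.00 interest = $2,858.93; pay $462.00 → $2,396.93
Week 8: $2,396.93 +$32.00 interest = $2,428.93; pay $462.00 → $1,966.93
Week 9: $1,966.93 +$26.00 interest = $1,992.93; pay $462.00 → $1,530.93
Week 10: $1,530.93 +$20.00 interest = $1,550.93; pay $462.00 → $1,088.93
Week 11: $1,088.93 +$15.00 interest = $1,103.93; pay $462.00 → $641.93
Week 12: $641.93 +$9.00 interest = $650.93; pay $462.00 → $188.93
Week 13: $188.93 +$3.00 interest = $191.93; pay $191.93 → $0.00
Total interest: $70.00 + $64.00 + $59.00 + $53.00 + $48.00 + $43.00 + $37.00 + $32.00 + $26.00 + $20.00 + $15.00 + $9.00 + $3.00 = $479.00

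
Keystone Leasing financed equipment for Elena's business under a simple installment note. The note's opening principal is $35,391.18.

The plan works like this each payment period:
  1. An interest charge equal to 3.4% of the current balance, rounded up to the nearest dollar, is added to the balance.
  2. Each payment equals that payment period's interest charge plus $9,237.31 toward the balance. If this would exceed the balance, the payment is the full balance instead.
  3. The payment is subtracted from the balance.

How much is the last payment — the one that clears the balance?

Payment period 1: $35,391.18 +$1,204.00 interest = $36,595.18; pay $10,441.31 → $26,153.87
Payment period 2: $26,153.87 +$890.00 interest = $27,043.87; pay $10,127.31 → $16,916.56
Payment period 3: $16,916.56 +$576.00 interest = $17,492.56; pay $9,813.31 → $7,679.25
Payment period 4: $7,679.25 +$262.00 interest = $7,941.25; pay $7,941.25 → $0.00

$7,941.25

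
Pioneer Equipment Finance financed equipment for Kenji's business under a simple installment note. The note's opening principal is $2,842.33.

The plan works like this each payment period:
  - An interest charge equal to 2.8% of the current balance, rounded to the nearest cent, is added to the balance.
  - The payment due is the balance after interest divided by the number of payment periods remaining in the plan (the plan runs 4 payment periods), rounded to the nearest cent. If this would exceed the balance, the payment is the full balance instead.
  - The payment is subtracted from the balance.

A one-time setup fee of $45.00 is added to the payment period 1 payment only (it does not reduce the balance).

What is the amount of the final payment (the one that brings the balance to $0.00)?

Payment period 1: $2,842.33 +$79.59 interest = $2,921.92; pay $730.48 (+ $45.00 fee) → $2,191.44
Payment period 2: $2,191.44 +$61.36 interest = $2,252.80; pay $750.93 → $1,501.87
Payment period 3: $1,501.87 +$42.05 interest = $1,543.92; pay $771.96 → $771.96
Payment period 4: $771.96 +$21.61 interest = $793.57; pay $793.57 → $0.00

$793.57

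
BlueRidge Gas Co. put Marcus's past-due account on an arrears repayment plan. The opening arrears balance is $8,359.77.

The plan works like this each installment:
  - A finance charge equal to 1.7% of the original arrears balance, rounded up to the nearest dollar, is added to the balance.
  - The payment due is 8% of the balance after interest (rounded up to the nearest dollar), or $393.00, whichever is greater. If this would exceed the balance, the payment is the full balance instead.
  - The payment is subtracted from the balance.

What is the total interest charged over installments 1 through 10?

Installment 1: opening $8,359.77; interest $143.00 → $8,502.77; payment $681.00; balance $7,821.77
Installment 2: opening $7,821.77; interest $143.00 → $7,964.77; payment $638.00; balance $7,326.77
Installment 3: opening $7,326.77; interest $143.00 → $7,469.77; payment $598.00; balance $6,871.77
Installment 4: opening $6,871.77; interest $143.00 → $7,014.77; payment $562.00; balance $6,452.77
Installment 5: opening $6,452.77; interest $143.00 → $6,595.77; payment $528.00; balance $6,067.77
Installment 6: opening $6,067.77; interest $143.00 → $6,210.77; payment $497.00; balance $5,713.77
Installment 7: opening $5,713.77; interest $143.00 → $5,856.77; payment $469.00; balance $5,387.77
Installment 8: opening $5,387.77; interest $143.00 → $5,530.77; payment $443.00; balance $5,087.77
Installment 9: opening $5,087.77; interest $143.00 → $5,230.77; payment $419.00; balance $4,811.77
Installment 10: opening $4,811.77; interest $143.00 → $4,954.77; payment $397.00; balance $4,557.77
Total interest: $143.00 + $143.00 + $143.00 + $143.00 + $143.00 + $143.00 + $143.00 + $143.00 + $143.00 + $143.00 = $1,430.00

$1,430.00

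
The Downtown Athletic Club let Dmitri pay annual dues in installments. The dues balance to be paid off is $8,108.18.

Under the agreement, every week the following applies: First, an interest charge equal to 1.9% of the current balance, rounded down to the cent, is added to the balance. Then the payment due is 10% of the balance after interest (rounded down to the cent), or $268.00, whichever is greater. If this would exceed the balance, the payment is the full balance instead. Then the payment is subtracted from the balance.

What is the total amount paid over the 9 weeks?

Week 1: opening $8,108.18; interest $154.05 → $8,262.23; payment $826.22; balance $7,436.01
Week 2: opening $7,436.01; interest $141.28 → $7,577.29; payment $757.72; balance $6,819.57
Week 3: opening $6,819.57; interest $129.57 → $6,949.14; payment $694.91; balance $6,254.23
Week 4: opening $6,254.23; interest $118.83 → $6,373.06; payment $637.30; balance $5,735.76
Week 5: opening $5,735.76; interest $108.97 → $5,844.73; payment $584.47; balance $5,260.26
Week 6: opening $5,260.26; interest $99.94 → $5,360.20; payment $536.02; balance $4,824.18
Week 7: opening $4,824.18; interest $91.65 → $4,915.83; payment $491.58; balance $4,424.25
Week 8: opening $4,424.25; interest $84.06 → $4,508.31; payment $450.83; balance $4,057.48
Week 9: opening $4,057.48; interest $77.09 → $4,134.57; payment $413.45; balance $3,721.12
Total paid: $5,392.50

$5,392.50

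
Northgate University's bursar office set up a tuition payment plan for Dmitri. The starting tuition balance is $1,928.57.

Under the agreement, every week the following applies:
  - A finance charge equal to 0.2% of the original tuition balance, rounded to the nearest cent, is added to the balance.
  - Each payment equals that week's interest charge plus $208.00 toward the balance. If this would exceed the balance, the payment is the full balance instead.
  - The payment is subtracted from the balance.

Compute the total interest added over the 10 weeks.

Week 1: opening $1,928.57; interest $3.86 → $1,932.43; payment $211.86; balance $1,720.57
Week 2: opening $1,720.57; interest $3.86 → $1,724.43; payment $211.86; balance $1,512.57
Week 3: opening $1,512.57; interest $3.86 → $1,516.43; payment $211.86; balance $1,304.57
Week 4: opening $1,304.57; interest $3.86 → $1,308.43; payment $211.86; balance $1,096.57
Week 5: opening $1,096.57; interest $3.86 → $1,100.43; payment $211.86; balance $888.57
Week 6: opening $888.57; interest $3.86 → $892.43; payment $211.86; balance $680.57
Week 7: opening $680.57; interest $3.86 → $684.43; payment $211.86; balance $472.57
Week 8: opening $472.57; interest $3.86 → $476.43; payment $211.86; balance $264.57
Week 9: opening $264.57; interest $3.86 → $268.43; payment $211.86; balance $56.57
Week 10: opening $56.57; interest $3.86 → $60.43; payment $60.43; balance $0.00
Total interest: $3.86 + $3.86 + $3.86 + $3.86 + $3.86 + $3.86 + $3.86 + $3.86 + $3.86 + $3.86 = $38.60

$38.60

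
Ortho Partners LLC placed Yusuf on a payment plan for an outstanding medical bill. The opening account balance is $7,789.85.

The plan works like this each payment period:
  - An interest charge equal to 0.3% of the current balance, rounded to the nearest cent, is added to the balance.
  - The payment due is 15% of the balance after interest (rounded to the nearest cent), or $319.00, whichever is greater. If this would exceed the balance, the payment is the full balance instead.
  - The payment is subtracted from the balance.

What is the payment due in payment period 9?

$327.10

Payment period 1: opening $7,789.85; interest $23.37 → $7,813.22; payment $1,171.98; balance $6,641.24
Payment period 2: opening $6,641.24; interest $19.92 → $6,661.16; payment $999.17; balance $5,661.99
Payment period 3: opening $5,661.99; interest $16.99 → $5,678.98; payment $851.85; balance $4,827.13
Payment period 4: opening $4,827.13; interest $14.48 → $4,841.61; payment $726.24; balance $4,115.37
Payment period 5: opening $4,115.37; interest $12.35 → $4,127.72; payment $619.16; balance $3,508.56
Payment period 6: opening $3,508.56; interest $10.53 → $3,519.09; payment $527.86; balance $2,991.23
Payment period 7: opening $2,991.23; interest $8.97 → $3,000.20; payment $450.03; balance $2,550.17
Payment period 8: opening $2,550.17; interest $7.65 → $2,557.82; payment $383.67; balance $2,174.15
Payment period 9: opening $2,174.15; interest $6.52 → $2,180.67; payment $327.10; balance $1,853.57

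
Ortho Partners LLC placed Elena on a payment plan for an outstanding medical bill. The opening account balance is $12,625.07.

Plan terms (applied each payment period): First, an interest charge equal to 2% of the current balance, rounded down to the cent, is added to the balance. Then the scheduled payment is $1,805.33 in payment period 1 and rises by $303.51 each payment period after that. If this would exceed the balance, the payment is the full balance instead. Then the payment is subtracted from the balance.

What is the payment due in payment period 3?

$2,412.35

Payment period 1: $12,625.07 +$252.50 interest = $12,877.57; pay $1,805.33 → $11,072.24
Payment period 2: $11,072.24 +$221.44 interest = $11,293.68; pay $2,108.84 → $9,184.84
Payment period 3: $9,184.84 +$183.69 interest = $9,368.53; pay $2,412.35 → $6,956.18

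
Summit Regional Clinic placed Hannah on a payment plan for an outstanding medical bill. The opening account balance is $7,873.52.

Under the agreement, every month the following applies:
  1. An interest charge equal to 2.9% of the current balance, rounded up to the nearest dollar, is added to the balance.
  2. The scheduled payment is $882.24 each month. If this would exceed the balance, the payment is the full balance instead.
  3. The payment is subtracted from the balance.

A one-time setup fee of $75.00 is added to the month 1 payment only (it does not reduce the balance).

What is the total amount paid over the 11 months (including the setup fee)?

Month 1: $7,873.52 +$229.00 interest = $8,102.52; pay $882.24 (+ $75.00 fee) → $7,220.28
Month 2: $7,220.28 +$210.00 interest = $7,430.28; pay $882.24 → $6,548.04
Month 3: $6,548.04 +$190.00 interest = $6,738.04; pay $882.24 → $5,855.80
Month 4: $5,855.80 +$170.00 interest = $6,025.80; pay $882.24 → $5,143.56
Month 5: $5,143.56 +$150.00 interest = $5,293.56; pay $882.24 → $4,411.32
Month 6: $4,411.32 +$128.00 interest = $4,539.32; pay $882.24 → $3,657.08
Month 7: $3,657.08 +$107.00 interest = $3,764.08; pay $882.24 → $2,881.84
Month 8: $2,881.84 +$84.00 interest = $2,965.84; pay $882.24 → $2,083.60
Month 9: $2,083.60 +$61.00 interest = $2,144.60; pay $882.24 → $1,262.36
Month 10: $1,262.36 +$37.00 interest = $1,299.36; pay $882.24 → $417.12
Month 11: $417.12 +$13.00 interest = $430.12; pay $430.12 → $0.00
Total paid: $9,327.52

$9,327.52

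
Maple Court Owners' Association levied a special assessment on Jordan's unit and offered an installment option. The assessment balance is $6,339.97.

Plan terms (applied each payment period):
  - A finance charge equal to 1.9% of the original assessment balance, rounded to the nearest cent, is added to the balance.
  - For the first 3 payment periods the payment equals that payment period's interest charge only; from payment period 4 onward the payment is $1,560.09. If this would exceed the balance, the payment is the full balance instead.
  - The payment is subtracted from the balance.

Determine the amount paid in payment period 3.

Payment period 1: $6,339.97 +$120.46 interest = $6,460.43; pay $120.46 → $6,339.97
Payment period 2: $6,339.97 +$120.46 interest = $6,460.43; pay $120.46 → $6,339.97
Payment period 3: $6,339.97 +$120.46 interest = $6,460.43; pay $120.46 → $6,339.97

$120.46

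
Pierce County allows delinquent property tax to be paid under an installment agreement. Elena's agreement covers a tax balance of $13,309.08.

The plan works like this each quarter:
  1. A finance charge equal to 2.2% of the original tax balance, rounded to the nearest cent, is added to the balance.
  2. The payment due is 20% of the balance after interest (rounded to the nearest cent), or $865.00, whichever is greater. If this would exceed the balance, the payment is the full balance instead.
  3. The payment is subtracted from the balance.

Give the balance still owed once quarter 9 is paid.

$2,572.30

Quarter 1: opening $13,309.08; interest $292.80 → $13,601.88; payment $2,720.38; balance $10,881.50
Quarter 2: opening $10,881.50; interest $292.80 → $11,174.30; payment $2,234.86; balance $8,939.44
Quarter 3: opening $8,939.44; interest $292.80 → $9,232.24; payment $1,846.45; balance $7,385.79
Quarter 4: opening $7,385.79; interest $292.80 → $7,678.59; payment $1,535.72; balance $6,142.87
Quarter 5: opening $6,142.87; interest $292.80 → $6,435.67; payment $1,287.13; balance $5,148.54
Quarter 6: opening $5,148.54; interest $292.80 → $5,441.34; payment $1,088.27; balance $4,353.07
Quarter 7: opening $4,353.07; interest $292.80 → $4,645.87; payment $929.17; balance $3,716.70
Quarter 8: opening $3,716.70; interest $292.80 → $4,009.50; payment $865.00; balance $3,144.50
Quarter 9: opening $3,144.50; interest $292.80 → $3,437.30; payment $865.00; balance $2,572.30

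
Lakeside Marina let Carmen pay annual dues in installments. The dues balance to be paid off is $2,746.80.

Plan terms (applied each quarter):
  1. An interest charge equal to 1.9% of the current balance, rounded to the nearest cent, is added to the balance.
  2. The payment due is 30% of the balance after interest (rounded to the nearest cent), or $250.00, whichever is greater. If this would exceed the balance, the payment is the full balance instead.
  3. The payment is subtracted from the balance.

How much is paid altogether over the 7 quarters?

$2,908.68

Quarter 1: $2,746.80 +$52.19 interest = $2,798.99; pay $839.70 → $1,959.29
Quarter 2: $1,959.29 +$37.23 interest = $1,996.52; pay $598.96 → $1,397.56
Quarter 3: $1,397.56 +$26.55 interest = $1,424.11; pay $427.23 → $996.88
Quarter 4: $996.88 +$18.94 interest = $1,015.82; pay $304.75 → $711.07
Quarter 5: $711.07 +$13.51 interest = $724.58; pay $250.00 → $474.58
Quarter 6: $474.58 +$9.02 interest = $483.60; pay $250.00 → $233.60
Quarter 7: $233.60 +$4.44 interest = $238.04; pay $238.04 → $0.00
Total paid: $2,908.68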